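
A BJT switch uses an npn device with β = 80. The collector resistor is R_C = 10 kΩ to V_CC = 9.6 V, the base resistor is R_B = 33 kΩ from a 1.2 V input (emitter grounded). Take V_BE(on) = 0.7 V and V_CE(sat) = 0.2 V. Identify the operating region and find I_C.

Assume active: I_B = (1.2 − 0.7)/33 = 0.0152 mA, giving I_C = β·I_B = 1.21 mA.
But then V_CE = 9.6 − 1.21×10 = -2.52 V < V_CE(sat) = 0.2 V — impossible in the active region.
So the transistor is saturated. With V_CE = 0.2 V, I_C = (V_CC − 0.2)/R_C = 9.4/10 = 0.94 mA.
Check: β·I_B = 1.21 mA > I_C = 0.94 mA, confirming saturation.

saturation; I_C ≈ 0.94 mA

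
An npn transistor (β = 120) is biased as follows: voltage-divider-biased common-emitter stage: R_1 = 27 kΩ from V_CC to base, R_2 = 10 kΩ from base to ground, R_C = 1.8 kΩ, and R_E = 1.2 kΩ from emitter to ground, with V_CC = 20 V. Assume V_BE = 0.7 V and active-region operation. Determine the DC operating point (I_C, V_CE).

I_C ≈ 3.7 mA, V_CE ≈ 8.9 V

Thevenize the base divider: V_Th = V_CC·R_2/(R_1+R_2) = 20×10/37 = 5.41 V, R_Th = R_1‖R_2 = 7.3 kΩ.
Base-emitter loop: V_Th = I_B·R_Th + V_BE + (β+1)I_B·R_E, so I_B = (5.41 − 0.7) / (7.3 + 121×1.2) = 0.0309 mA.
I_C = β·I_B = 120×0.0309 = 3.7 mA, and I_E = (β+1)I_B = 3.73 mA.
V_CE = V_CC − I_C·R_C − I_E·R_E = 20 − 3.7×1.8 − 3.73×1.2 = 8.85 V.
V_CE = 8.85 V > 0.2 V confirms active-region operation.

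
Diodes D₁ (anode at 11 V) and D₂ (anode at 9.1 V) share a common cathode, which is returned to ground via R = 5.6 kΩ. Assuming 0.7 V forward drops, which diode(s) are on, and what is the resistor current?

Only D₁ conducts; I_R ≈ 1.8 mA

Assume both conduct. Then node N would need to be at both 11−0.7 = 10.3 V and 9.1−0.7 = 8.4 V, which is impossible.
Assume only D₁ conducts: V_N = 11 − 0.7 = 10.3 V, so I_R = 10.3/5.6 = 1.84 mA.
Check D₂: its anode-to-cathode voltage is 9.1 − 10.3 = -1.2 V < 0.7 V, so it is off. The assumption is consistent.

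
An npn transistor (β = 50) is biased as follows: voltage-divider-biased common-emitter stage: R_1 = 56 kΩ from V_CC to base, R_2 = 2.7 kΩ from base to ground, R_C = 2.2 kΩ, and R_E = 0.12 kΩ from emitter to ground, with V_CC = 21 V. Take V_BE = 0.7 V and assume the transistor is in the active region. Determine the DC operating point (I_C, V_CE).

Thevenize the base divider: V_Th = V_CC·R_2/(R_1+R_2) = 21×2.7/58.7 = 0.966 V, R_Th = R_1‖R_2 = 2.58 kΩ.
Base-emitter loop: V_Th = I_B·R_Th + V_BE + (β+1)I_B·R_E, so I_B = (0.966 − 0.7) / (2.58 + 51×0.12) = 0.0306 mA.
I_C = β·I_B = 50×0.0306 = 1.53 mA, and I_E = (β+1)I_B = 1.56 mA.
V_CE = V_CC − I_C·R_C − I_E·R_E = 21 − 1.53×2.2 − 1.56×0.12 = 17.4 V.
V_CE = 17.4 V > 0.2 V confirms active-region operation.

I_C ≈ 1.5 mA, V_CE ≈ 17 V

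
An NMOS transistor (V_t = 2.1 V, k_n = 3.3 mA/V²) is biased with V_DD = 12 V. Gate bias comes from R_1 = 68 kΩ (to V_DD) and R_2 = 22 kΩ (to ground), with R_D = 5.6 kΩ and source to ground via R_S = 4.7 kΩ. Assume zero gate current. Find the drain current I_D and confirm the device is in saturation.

I_D ≈ 0.12 mA

V_G = V_DD·R_2/(R_1+R_2) = 12×22/90 = 2.93 V.
Assume saturation: I_D = (k_n/2)(V_GS − V_t)² with V_GS = V_G − I_D·R_S = 2.93 − 4.7·I_D.
Substituting gives 36.4·I_D² − 13.9·I_D + 1.15 = 0, with roots I_D = 0.12 or 0.262 mA.
The root I_D = 0.262 mA gives V_GS = 1.7 V ≤ V_t, so take I_D = 0.12 mA.
Then V_GS = 2.37 V and V_DS = V_DD − I_D(R_D+R_S) = 12 − 0.12×10.3 = 10.8 V.
Saturation requires V_DS ≥ V_GS − V_t = 0.27 V; 10.8 ≥ 0.27 ✓.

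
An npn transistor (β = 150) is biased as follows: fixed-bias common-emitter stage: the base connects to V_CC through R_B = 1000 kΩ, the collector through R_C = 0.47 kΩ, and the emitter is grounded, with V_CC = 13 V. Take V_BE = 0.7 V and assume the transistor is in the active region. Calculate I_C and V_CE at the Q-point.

Base loop: V_CC = I_B·R_B + V_BE, so I_B = (13 − 0.7)/1000 kΩ = 0.0123 mA.
In the active region I_C = β·I_B = 150 × 0.0123 = 1.84 mA.
Collector loop: V_CE = V_CC − I_C·R_C = 13 − 1.84×0.47 = 12.1 V.
Since V_CE = 12.1 V > V_CE(sat) ≈ 0.2 V, the transistor is in the active region as assumed.

I_C ≈ 1.8 mA, V_CE ≈ 12 V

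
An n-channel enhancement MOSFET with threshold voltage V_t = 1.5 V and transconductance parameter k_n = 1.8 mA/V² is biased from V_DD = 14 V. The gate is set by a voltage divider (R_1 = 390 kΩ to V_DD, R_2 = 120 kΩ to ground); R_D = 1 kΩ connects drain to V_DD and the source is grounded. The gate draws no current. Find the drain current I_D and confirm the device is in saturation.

V_G = V_DD·R_2/(R_1+R_2) = 14×120/510 = 3.29 V. With the source grounded, V_GS = V_G = 3.29 V.
Assume saturation: I_D = (k_n/2)(V_GS − V_t)² = (1.8/2)×(3.29 − 1.5)² = 0.9×1.79² = 2.9 mA.
V_DS = V_DD − I_D·R_D = 14 − 2.9×1 = 11.1 V.
Saturation requires V_DS ≥ V_GS − V_t = 1.79 V; 11.1 ≥ 1.79 ✓.

I_D ≈ 2.9 mA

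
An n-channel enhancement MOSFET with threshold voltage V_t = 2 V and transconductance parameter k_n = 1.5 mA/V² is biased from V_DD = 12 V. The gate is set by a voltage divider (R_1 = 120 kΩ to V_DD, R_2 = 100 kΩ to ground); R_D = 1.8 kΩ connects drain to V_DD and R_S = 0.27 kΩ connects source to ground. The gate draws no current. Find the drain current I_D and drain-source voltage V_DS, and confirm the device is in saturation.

I_D ≈ 4.1 mA, V_DS ≈ 3.5 V

V_G = V_DD·R_2/(R_1+R_2) = 12×100/220 = 5.45 V.
Assume saturation: I_D = (k_n/2)(V_GS − V_t)² with V_GS = V_G − I_D·R_S = 5.45 − 0.27·I_D.
Substituting gives 0.0547·I_D² − 2.4·I_D + 8.95 = 0, with roots I_D = 4.12 or 39.8 mA.
The root I_D = 39.8 mA gives V_GS = -5.28 V ≤ V_t, so take I_D = 4.12 mA.
Then V_GS = 4.34 V and V_DS = V_DD − I_D(R_D+R_S) = 12 − 4.12×2.07 = 3.48 V.
Saturation requires V_DS ≥ V_GS − V_t = 2.34 V; 3.48 ≥ 2.34 ✓.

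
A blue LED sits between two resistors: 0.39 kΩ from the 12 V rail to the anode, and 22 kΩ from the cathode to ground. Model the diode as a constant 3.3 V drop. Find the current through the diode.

I ≈ 0.39 mA

The two resistors are in series with the diode, so KVL gives 12 = I·0.39 + 3.3 + I·22.
I = (12 − 3.3) / (0.39 + 22) kΩ = 8.7 / 22.4 = 0.389 mA.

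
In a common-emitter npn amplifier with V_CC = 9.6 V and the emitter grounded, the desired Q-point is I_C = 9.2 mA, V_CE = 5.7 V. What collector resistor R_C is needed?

R_C ≈ 0.42 kΩ

Collector loop: V_CC = I_C·R_C + V_CE.
R_C = (V_CC − V_CE)/I_C = (9.6 − 5.7)/9.2 = 0.424 kΩ.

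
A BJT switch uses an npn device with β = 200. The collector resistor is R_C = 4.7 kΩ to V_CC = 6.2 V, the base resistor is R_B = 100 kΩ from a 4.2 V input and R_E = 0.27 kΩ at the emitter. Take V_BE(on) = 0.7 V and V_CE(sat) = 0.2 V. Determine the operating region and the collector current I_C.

saturation; I_C ≈ 1.2 mA

Assume active: I_B = (4.2 − 0.7)/(100 + 201×0.27) = 0.0227 mA, I_C = β·I_B = 4.54 mA.
Then V_CE = 6.2 − 4.54×4.7 − 4.56×0.27 = -16.4 V < 0.2 V — the active assumption fails.
Re-solve with V_CE = 0.2 V. KCL at the emitter: V_E/R_E = (V_BB−0.7−V_E)/R_B + (V_CC−0.2−V_E)/R_C, giving V_E = 0.334 V.
I_C = (V_CC − 0.2 − V_E)/R_C = (6 − 0.334)/4.7 = 1.21 mA.
Check: I_B = (3.5 − 0.334)/100 = 0.0317 mA, and β·I_B = 6.33 mA > I_C, confirming saturation.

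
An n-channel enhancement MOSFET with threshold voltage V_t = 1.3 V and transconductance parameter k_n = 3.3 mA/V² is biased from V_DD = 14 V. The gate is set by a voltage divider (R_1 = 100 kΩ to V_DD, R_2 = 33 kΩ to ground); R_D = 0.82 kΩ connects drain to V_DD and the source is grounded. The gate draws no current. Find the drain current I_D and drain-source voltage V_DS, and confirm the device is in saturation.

V_G = V_DD·R_2/(R_1+R_2) = 14×33/133 = 3.47 V. With the source grounded, V_GS = V_G = 3.47 V.
Assume saturation: I_D = (k_n/2)(V_GS − V_t)² = (3.3/2)×(3.47 − 1.3)² = 1.65×2.17² = 7.8 mA.
V_DS = V_DD − I_D·R_D = 14 − 7.8×0.82 = 7.61 V.
Saturation requires V_DS ≥ V_GS − V_t = 2.17 V; 7.61 ≥ 2.17 ✓.

I_D ≈ 7.8 mA, V_DS ≈ 7.6 V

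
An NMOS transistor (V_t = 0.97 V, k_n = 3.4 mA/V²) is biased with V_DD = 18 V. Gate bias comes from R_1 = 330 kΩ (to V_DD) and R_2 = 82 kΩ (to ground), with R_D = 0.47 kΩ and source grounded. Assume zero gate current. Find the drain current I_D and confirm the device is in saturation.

I_D ≈ 12 mA

V_G = V_DD·R_2/(R_1+R_2) = 18×82/412 = 3.58 V. With the source grounded, V_GS = V_G = 3.58 V.
Assume saturation: I_D = (k_n/2)(V_GS − V_t)² = (3.4/2)×(3.58 − 0.97)² = 1.7×2.61² = 11.6 mA.
V_DS = V_DD − I_D·R_D = 18 − 11.6×0.47 = 12.5 V.
Saturation requires V_DS ≥ V_GS − V_t = 2.61 V; 12.5 ≥ 2.61 ✓.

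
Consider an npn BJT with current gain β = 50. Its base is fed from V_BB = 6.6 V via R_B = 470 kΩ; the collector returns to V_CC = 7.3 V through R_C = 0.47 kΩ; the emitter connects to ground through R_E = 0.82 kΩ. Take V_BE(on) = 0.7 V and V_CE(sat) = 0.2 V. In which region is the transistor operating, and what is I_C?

active; I_C ≈ 0.58 mA

Assume active. Base-emitter loop: I_B = (V_BB − V_BE)/(R_B + (β+1)R_E) = (6.6 − 0.7)/(470 + 51×0.82) = 0.0115 mA.
I_C = β·I_B = 50×0.0115 = 0.576 mA.
V_CE = V_CC − I_C·R_C − I_E·R_E = 7.3 − 0.576×0.47 − 0.588×0.82 = 6.55 V > V_CE(sat), so the active-region assumption holds.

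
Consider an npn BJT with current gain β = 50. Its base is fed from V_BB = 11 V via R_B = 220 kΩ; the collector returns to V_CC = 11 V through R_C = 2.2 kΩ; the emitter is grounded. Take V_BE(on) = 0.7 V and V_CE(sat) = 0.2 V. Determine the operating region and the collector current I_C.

active; I_C ≈ 2.3 mA

Assume active. Base-emitter loop: I_B = (V_BB − V_BE)/R_B = (11 − 0.7)/220 = 0.0468 mA.
I_C = β·I_B = 50×0.0468 = 2.34 mA.
V_CE = V_CC − I_C·R_C = 11 − 2.34×2.2 = 5.85 V > V_CE(sat), so the active-region assumption holds.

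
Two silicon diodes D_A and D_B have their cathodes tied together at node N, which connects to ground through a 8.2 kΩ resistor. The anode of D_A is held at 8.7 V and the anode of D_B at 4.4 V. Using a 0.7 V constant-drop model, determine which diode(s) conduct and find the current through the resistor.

Assume both conduct. Then node N would need to be at both 8.7−0.7 = 8 V and 4.4−0.7 = 3.7 V, which is impossible.
Assume only D_A conducts: V_N = 8.7 − 0.7 = 8 V, so I_R = 8/8.2 = 0.976 mA.
Check D_B: its anode-to-cathode voltage is 4.4 − 8 = -3.6 V < 0.7 V, so it is off. The assumption is consistent.

Only D_A conducts; I_R ≈ 0.98 mA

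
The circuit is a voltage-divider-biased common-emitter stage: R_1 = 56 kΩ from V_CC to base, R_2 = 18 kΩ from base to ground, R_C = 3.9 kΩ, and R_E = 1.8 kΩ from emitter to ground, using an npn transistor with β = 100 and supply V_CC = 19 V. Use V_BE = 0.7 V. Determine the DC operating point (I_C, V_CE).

Thevenize the base divider: V_Th = V_CC·R_2/(R_1+R_2) = 19×18/74 = 4.62 V, R_Th = R_1‖R_2 = 13.6 kΩ.
Base-emitter loop: V_Th = I_B·R_Th + V_BE + (β+1)I_B·R_E, so I_B = (4.62 − 0.7) / (13.6 + 101×1.8) = 0.0201 mA.
I_C = β·I_B = 100×0.0201 = 2.01 mA, and I_E = (β+1)I_B = 2.03 mA.
V_CE = V_CC − I_C·R_C − I_E·R_E = 19 − 2.01×3.9 − 2.03×1.8 = 7.53 V.
V_CE = 7.53 V > 0.2 V confirms active-region operation.

I_C ≈ 2 mA, V_CE ≈ 7.5 V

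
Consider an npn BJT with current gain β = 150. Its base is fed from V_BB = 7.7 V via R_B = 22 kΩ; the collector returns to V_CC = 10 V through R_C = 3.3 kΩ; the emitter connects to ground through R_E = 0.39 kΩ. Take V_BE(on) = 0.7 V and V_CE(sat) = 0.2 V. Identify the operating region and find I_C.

Assume active: I_B = (7.7 − 0.7)/(22 + 151×0.39) = 0.0865 mA, I_C = β·I_B = 13 mA.
Then V_CE = 10 − 13×3.3 − 13.1×0.39 = -37.9 V < 0.2 V — the active assumption fails.
Re-solve with V_CE = 0.2 V. KCL at the emitter: V_E/R_E = (V_BB−0.7−V_E)/R_B + (V_CC−0.2−V_E)/R_C, giving V_E = 1.13 V.
I_C = (V_CC − 0.2 − V_E)/R_C = (9.8 − 1.13)/3.3 = 2.63 mA.
Check: I_B = (7 − 1.13)/22 = 0.267 mA, and β·I_B = 40 mA > I_C, confirming saturation.

saturation; I_C ≈ 2.6 mA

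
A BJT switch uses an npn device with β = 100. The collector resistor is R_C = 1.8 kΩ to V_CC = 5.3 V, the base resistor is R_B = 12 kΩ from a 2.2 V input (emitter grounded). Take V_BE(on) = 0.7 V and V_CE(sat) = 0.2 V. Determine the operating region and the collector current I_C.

Assume active: I_B = (2.2 − 0.7)/12 = 0.125 mA, giving I_C = β·I_B = 12.5 mA.
But then V_CE = 5.3 − 12.5×1.8 = -17.2 V < V_CE(sat) = 0.2 V — impossible in the active region.
So the transistor is saturated. With V_CE = 0.2 V, I_C = (V_CC − 0.2)/R_C = 5.1/1.8 = 2.83 mA.
Check: β·I_B = 12.5 mA > I_C = 2.83 mA, confirming saturation.

saturation; I_C ≈ 2.8 mA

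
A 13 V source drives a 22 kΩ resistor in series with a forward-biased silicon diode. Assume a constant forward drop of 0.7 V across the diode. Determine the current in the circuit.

I ≈ 0.56 mA

KVL around the loop: 13 = V_D + I·R = 0.7 + I × 22 kΩ.
So I = (13 − 0.7) / 22 kΩ = 12.3 / 22 = 0.559 mA.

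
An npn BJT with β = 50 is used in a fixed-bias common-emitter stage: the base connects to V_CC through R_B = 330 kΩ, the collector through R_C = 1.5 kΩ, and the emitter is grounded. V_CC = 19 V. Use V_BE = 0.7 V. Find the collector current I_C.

Base loop: V_CC = I_B·R_B + V_BE, so I_B = (19 − 0.7)/330 kΩ = 0.0555 mA.
In the active region I_C = β·I_B = 50 × 0.0555 = 2.77 mA.
Collector loop: V_CE = V_CC − I_C·R_C = 19 − 2.77×1.5 = 14.8 V.
Since V_CE = 14.8 V > V_CE(sat) ≈ 0.2 V, the transistor is in the active region as assumed.

I_C ≈ 2.8 mA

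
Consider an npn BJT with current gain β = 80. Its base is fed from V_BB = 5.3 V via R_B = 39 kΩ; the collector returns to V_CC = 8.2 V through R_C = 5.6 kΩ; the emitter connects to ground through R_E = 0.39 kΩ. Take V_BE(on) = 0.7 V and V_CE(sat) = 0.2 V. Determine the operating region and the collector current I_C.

Assume active: I_B = (5.3 − 0.7)/(39 + 81×0.39) = 0.0652 mA, I_C = β·I_B = 5.21 mA.
Then V_CE = 8.2 − 5.21×5.6 − 5.28×0.39 = -23.1 V < 0.2 V — the active assumption fails.
Re-solve with V_CE = 0.2 V. KCL at the emitter: V_E/R_E = (V_BB−0.7−V_E)/R_B + (V_CC−0.2−V_E)/R_C, giving V_E = 0.559 V.
I_C = (V_CC − 0.2 − V_E)/R_C = (8 − 0.559)/5.6 = 1.33 mA.
Check: I_B = (4.6 − 0.559)/39 = 0.104 mA, and β·I_B = 8.29 mA > I_C, confirming saturation.

saturation; I_C ≈ 1.3 mA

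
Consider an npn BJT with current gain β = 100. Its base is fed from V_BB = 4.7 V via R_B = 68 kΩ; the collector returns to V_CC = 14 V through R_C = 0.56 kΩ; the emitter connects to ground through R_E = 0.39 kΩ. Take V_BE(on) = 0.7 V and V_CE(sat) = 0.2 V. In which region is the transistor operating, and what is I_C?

active; I_C ≈ 3.7 mA

Assume active. Base-emitter loop: I_B = (V_BB − V_BE)/(R_B + (β+1)R_E) = (4.7 − 0.7)/(68 + 101×0.39) = 0.0372 mA.
I_C = β·I_B = 100×0.0372 = 3.72 mA.
V_CE = V_CC − I_C·R_C − I_E·R_E = 14 − 3.72×0.56 − 3.76×0.39 = 10.4 V > V_CE(sat), so the active-region assumption holds.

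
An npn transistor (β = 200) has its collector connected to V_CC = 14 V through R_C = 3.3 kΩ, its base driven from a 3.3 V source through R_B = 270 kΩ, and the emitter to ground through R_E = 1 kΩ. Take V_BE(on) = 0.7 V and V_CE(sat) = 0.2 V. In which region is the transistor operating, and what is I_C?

Assume active. Base-emitter loop: I_B = (V_BB − V_BE)/(R_B + (β+1)R_E) = (3.3 − 0.7)/(270 + 201×1) = 0.00552 mA.
I_C = β·I_B = 200×0.00552 = 1.1 mA.
V_CE = V_CC − I_C·R_C − I_E·R_E = 14 − 1.1×3.3 − 1.11×1 = 9.25 V > V_CE(sat), so the active-region assumption holds.

active; I_C ≈ 1.1 mA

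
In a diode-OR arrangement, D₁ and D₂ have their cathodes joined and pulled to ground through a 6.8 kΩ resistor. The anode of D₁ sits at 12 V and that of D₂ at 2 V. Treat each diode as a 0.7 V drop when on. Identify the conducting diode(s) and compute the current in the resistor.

Assume both conduct. Then node N would need to be at both 12−0.7 = 11.3 V and 2−0.7 = 1.3 V, which is impossible.
Assume only D₁ conducts: V_N = 12 − 0.7 = 11.3 V, so I_R = 11.3/6.8 = 1.66 mA.
Check D₂: its anode-to-cathode voltage is 2 − 11.3 = -9.3 V < 0.7 V, so it is off. The assumption is consistent.

Only D₁ conducts; I_R ≈ 1.7 mA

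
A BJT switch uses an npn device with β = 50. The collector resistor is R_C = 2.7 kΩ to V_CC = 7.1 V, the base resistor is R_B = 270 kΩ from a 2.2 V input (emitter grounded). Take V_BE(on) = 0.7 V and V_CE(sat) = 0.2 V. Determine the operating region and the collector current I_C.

Assume active. Base-emitter loop: I_B = (V_BB − V_BE)/R_B = (2.2 − 0.7)/270 = 0.00556 mA.
I_C = β·I_B = 50×0.00556 = 0.278 mA.
V_CE = V_CC − I_C·R_C = 7.1 − 0.278×2.7 = 6.35 V > V_CE(sat), so the active-region assumption holds.

active; I_C ≈ 0.28 mA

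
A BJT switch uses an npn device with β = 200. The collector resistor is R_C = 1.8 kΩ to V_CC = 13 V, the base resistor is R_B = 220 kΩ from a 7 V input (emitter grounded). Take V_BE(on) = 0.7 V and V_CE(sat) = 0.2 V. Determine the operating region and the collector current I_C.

active; I_C ≈ 5.7 mA

Assume active. Base-emitter loop: I_B = (V_BB − V_BE)/R_B = (7 − 0.7)/220 = 0.0286 mA.
I_C = β·I_B = 200×0.0286 = 5.73 mA.
V_CE = V_CC − I_C·R_C = 13 − 5.73×1.8 = 2.69 V > V_CE(sat), so the active-region assumption holds.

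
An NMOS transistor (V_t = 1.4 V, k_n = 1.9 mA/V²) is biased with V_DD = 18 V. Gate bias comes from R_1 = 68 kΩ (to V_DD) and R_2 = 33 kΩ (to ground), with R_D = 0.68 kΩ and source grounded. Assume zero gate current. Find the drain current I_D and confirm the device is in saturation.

I_D ≈ 19 mA

V_G = V_DD·R_2/(R_1+R_2) = 18×33/101 = 5.88 V. With the source grounded, V_GS = V_G = 5.88 V.
Assume saturation: I_D = (k_n/2)(V_GS − V_t)² = (1.9/2)×(5.88 − 1.4)² = 0.95×4.48² = 19.1 mA.
V_DS = V_DD − I_D·R_D = 18 − 19.1×0.68 = 5.03 V.
Saturation requires V_DS ≥ V_GS − V_t = 4.48 V; 5.03 ≥ 4.48 ✓.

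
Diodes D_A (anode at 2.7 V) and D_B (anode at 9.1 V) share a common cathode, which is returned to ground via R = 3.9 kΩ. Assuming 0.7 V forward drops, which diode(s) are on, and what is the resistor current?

Only D_B conducts; I_R ≈ 2.2 mA

Assume both conduct. Then node N would need to be at both 2.7−0.7 = 2 V and 9.1−0.7 = 8.4 V, which is impossible.
Assume only D_B conducts: V_N = 9.1 − 0.7 = 8.4 V, so I_R = 8.4/3.9 = 2.15 mA.
Check D_A: its anode-to-cathode voltage is 2.7 − 8.4 = -5.7 V < 0.7 V, so it is off. The assumption is consistent.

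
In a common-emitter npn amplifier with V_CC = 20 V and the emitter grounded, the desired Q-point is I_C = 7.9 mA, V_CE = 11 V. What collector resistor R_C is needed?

R_C ≈ 1.1 kΩ

Collector loop: V_CC = I_C·R_C + V_CE.
R_C = (V_CC − V_CE)/I_C = (20 − 11)/7.9 = 1.14 kΩ.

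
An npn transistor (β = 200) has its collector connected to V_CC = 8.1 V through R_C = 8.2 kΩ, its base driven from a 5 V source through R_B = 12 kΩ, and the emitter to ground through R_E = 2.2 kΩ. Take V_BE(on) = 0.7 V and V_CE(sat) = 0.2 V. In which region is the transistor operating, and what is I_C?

saturation; I_C ≈ 0.72 mA

Assume active: I_B = (5 − 0.7)/(12 + 201×2.2) = 0.00947 mA, I_C = β·I_B = 1.89 mA.
Then V_CE = 8.1 − 1.89×8.2 − 1.9×2.2 = -11.6 V < 0.2 V — the active assumption fails.
Re-solve with V_CE = 0.2 V. KCL at the emitter: V_E/R_E = (V_BB−0.7−V_E)/R_B + (V_CC−0.2−V_E)/R_C, giving V_E = 2 V.
I_C = (V_CC − 0.2 − V_E)/R_C = (7.9 − 2)/8.2 = 0.719 mA.
Check: I_B = (4.3 − 2)/12 = 0.191 mA, and β·I_B = 38.3 mA > I_C, confirming saturation.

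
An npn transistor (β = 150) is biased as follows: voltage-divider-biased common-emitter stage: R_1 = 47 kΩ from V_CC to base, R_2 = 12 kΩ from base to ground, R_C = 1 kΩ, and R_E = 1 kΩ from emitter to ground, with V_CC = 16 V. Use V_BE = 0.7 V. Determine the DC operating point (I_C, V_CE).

Thevenize the base divider: V_Th = V_CC·R_2/(R_1+R_2) = 16×12/59 = 3.25 V, R_Th = R_1‖R_2 = 9.56 kΩ.
Base-emitter loop: V_Th = I_B·R_Th + V_BE + (β+1)I_B·R_E, so I_B = (3.25 − 0.7) / (9.56 + 151×1) = 0.0159 mA.
I_C = β·I_B = 150×0.0159 = 2.39 mA, and I_E = (β+1)I_B = 2.4 mA.
V_CE = V_CC − I_C·R_C − I_E·R_E = 16 − 2.39×1 − 2.4×1 = 11.2 V.
V_CE = 11.2 V > 0.2 V confirms active-region operation.

I_C ≈ 2.4 mA, V_CE ≈ 11 V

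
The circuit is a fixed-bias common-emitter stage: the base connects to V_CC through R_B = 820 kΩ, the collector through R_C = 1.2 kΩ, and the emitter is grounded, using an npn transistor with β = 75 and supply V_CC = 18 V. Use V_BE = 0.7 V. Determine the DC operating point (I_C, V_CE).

Base loop: V_CC = I_B·R_B + V_BE, so I_B = (18 − 0.7)/820 kΩ = 0.0211 mA.
In the active region I_C = β·I_B = 75 × 0.0211 = 1.58 mA.
Collector loop: V_CE = V_CC − I_C·R_C = 18 − 1.58×1.2 = 16.1 V.
Since V_CE = 16.1 V > V_CE(sat) ≈ 0.2 V, the transistor is in the active region as assumed.

I_C ≈ 1.6 mA, V_CE ≈ 16 V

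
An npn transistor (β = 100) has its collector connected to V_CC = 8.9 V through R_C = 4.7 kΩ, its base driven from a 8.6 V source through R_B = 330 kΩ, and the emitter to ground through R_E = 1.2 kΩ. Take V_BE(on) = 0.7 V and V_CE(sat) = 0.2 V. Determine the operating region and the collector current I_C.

Assume active: I_B = (8.6 − 0.7)/(330 + 101×1.2) = 0.0175 mA, I_C = β·I_B = 1.75 mA.
Then V_CE = 8.9 − 1.75×4.7 − 1.77×1.2 = -1.45 V < 0.2 V — the active assumption fails.
Re-solve with V_CE = 0.2 V. KCL at the emitter: V_E/R_E = (V_BB−0.7−V_E)/R_B + (V_CC−0.2−V_E)/R_C, giving V_E = 1.79 V.
I_C = (V_CC − 0.2 − V_E)/R_C = (8.7 − 1.79)/4.7 = 1.47 mA.
Check: I_B = (7.9 − 1.79)/330 = 0.0185 mA, and β·I_B = 1.85 mA > I_C, confirming saturation.

saturation; I_C ≈ 1.5 mA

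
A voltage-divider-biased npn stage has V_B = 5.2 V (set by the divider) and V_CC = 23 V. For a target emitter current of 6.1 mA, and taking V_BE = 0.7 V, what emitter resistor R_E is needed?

R_E ≈ 0.74 kΩ

V_E = V_B − V_BE = 5.2 − 0.7 = 4.5 V.
R_E = V_E / I_E = 4.5 / 6.1 = 0.738 kΩ.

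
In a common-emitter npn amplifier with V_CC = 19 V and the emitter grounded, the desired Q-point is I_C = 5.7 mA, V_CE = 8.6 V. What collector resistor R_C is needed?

Collector loop: V_CC = I_C·R_C + V_CE.
R_C = (V_CC − V_CE)/I_C = (19 − 8.6)/5.7 = 1.82 kΩ.

R_C ≈ 1.8 kΩ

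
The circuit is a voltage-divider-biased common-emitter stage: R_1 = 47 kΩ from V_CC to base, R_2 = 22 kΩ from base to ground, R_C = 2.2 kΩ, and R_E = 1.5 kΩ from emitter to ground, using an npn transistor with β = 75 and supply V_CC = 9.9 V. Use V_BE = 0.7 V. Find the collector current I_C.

Thevenize the base divider: V_Th = V_CC·R_2/(R_1+R_2) = 9.9×22/69 = 3.16 V, R_Th = R_1‖R_2 = 15 kΩ.
Base-emitter loop: V_Th = I_B·R_Th + V_BE + (β+1)I_B·R_E, so I_B = (3.16 − 0.7) / (15 + 76×1.5) = 0.019 mA.
I_C = β·I_B = 75×0.019 = 1.43 mA, and I_E = (β+1)I_B = 1.45 mA.
V_CE = V_CC − I_C·R_C − I_E·R_E = 9.9 − 1.43×2.2 − 1.45×1.5 = 4.59 V.
V_CE = 4.59 V > 0.2 V confirms active-region operation.

I_C ≈ 1.4 mA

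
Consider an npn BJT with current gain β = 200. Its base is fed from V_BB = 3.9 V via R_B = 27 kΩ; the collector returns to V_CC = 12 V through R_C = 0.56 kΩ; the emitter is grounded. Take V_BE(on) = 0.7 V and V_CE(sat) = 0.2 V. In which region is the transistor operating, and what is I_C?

Assume active: I_B = (3.9 − 0.7)/27 = 0.119 mA, giving I_C = β·I_B = 23.7 mA.
But then V_CE = 12 − 23.7×0.56 = -1.27 V < V_CE(sat) = 0.2 V — impossible in the active region.
So the transistor is saturated. With V_CE = 0.2 V, I_C = (V_CC − 0.2)/R_C = 11.8/0.56 = 21.1 mA.
Check: β·I_B = 23.7 mA > I_C = 21.1 mA, confirming saturation.

saturation; I_C ≈ 21 mA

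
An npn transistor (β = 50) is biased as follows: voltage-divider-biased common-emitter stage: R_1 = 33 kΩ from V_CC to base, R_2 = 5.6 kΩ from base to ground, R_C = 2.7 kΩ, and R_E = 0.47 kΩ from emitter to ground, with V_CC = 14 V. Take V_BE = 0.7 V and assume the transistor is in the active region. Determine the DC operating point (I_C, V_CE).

Thevenize the base divider: V_Th = V_CC·R_2/(R_1+R_2) = 14×5.6/38.6 = 2.03 V, R_Th = R_1‖R_2 = 4.79 kΩ.
Base-emitter loop: V_Th = I_B·R_Th + V_BE + (β+1)I_B·R_E, so I_B = (2.03 − 0.7) / (4.79 + 51×0.47) = 0.0463 mA.
I_C = β·I_B = 50×0.0463 = 2.31 mA, and I_E = (β+1)I_B = 2.36 mA.
V_CE = V_CC − I_C·R_C − I_E·R_E = 14 − 2.31×2.7 − 2.36×0.47 = 6.64 V.
V_CE = 6.64 V > 0.2 V confirms active-region operation.

I_C ≈ 2.3 mA, V_CE ≈ 6.6 V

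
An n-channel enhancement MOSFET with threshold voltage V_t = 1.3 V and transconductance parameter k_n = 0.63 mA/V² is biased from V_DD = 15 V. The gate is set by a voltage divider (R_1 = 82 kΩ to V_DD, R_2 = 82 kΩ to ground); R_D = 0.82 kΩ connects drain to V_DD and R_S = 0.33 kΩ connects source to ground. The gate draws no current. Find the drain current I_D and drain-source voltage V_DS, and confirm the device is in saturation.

V_G = V_DD·R_2/(R_1+R_2) = 15×82/164 = 7.5 V.
Assume saturation: I_D = (k_n/2)(V_GS − V_t)² with V_GS = V_G − I_D·R_S = 7.5 − 0.33·I_D.
Substituting gives 0.0343·I_D² − 2.29·I_D + 12.1 = 0, with roots I_D = 5.79 or 60.9 mA.
The root I_D = 60.9 mA gives V_GS = -12.6 V ≤ V_t, so take I_D = 5.79 mA.
Then V_GS = 5.59 V and V_DS = V_DD − I_D(R_D+R_S) = 15 − 5.79×1.15 = 8.34 V.
Saturation requires V_DS ≥ V_GS − V_t = 4.29 V; 8.34 ≥ 4.29 ✓.

I_D ≈ 5.8 mA, V_DS ≈ 8.3 V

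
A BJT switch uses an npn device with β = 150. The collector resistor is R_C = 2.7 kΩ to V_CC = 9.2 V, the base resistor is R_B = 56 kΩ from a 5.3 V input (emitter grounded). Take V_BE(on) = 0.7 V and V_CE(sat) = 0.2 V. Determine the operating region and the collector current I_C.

Assume active: I_B = (5.3 − 0.7)/56 = 0.0821 mA, giving I_C = β·I_B = 12.3 mA.
But then V_CE = 9.2 − 12.3×2.7 = -24.1 V < V_CE(sat) = 0.2 V — impossible in the active region.
So the transistor is saturated. With V_CE = 0.2 V, I_C = (V_CC − 0.2)/R_C = 9/2.7 = 3.33 mA.
Check: β·I_B = 12.3 mA > I_C = 3.33 mA, confirming saturation.

saturation; I_C ≈ 3.3 mA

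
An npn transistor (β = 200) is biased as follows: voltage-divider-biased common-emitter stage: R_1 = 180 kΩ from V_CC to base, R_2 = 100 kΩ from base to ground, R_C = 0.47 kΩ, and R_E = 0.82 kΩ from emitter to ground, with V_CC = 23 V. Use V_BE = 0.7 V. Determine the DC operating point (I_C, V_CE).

Thevenize the base divider: V_Th = V_CC·R_2/(R_1+R_2) = 23×100/280 = 8.21 V, R_Th = R_1‖R_2 = 64.3 kΩ.
Base-emitter loop: V_Th = I_B·R_Th + V_BE + (β+1)I_B·R_E, so I_B = (8.21 − 0.7) / (64.3 + 201×0.82) = 0.0328 mA.
I_C = β·I_B = 200×0.0328 = 6.56 mA, and I_E = (β+1)I_B = 6.59 mA.
V_CE = V_CC − I_C·R_C − I_E·R_E = 23 − 6.56×0.47 − 6.59×0.82 = 14.5 V.
V_CE = 14.5 V > 0.2 V confirms active-region operation.

I_C ≈ 6.6 mA, V_CE ≈ 15 V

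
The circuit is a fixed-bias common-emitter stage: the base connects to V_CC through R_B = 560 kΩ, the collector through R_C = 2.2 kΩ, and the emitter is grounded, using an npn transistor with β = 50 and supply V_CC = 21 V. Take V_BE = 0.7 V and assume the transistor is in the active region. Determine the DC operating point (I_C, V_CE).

Base loop: V_CC = I_B·R_B + V_BE, so I_B = (21 − 0.7)/560 kΩ = 0.0363 mA.
In the active region I_C = β·I_B = 50 × 0.0363 = 1.81 mA.
Collector loop: V_CE = V_CC − I_C·R_C = 21 − 1.81×2.2 = 17 V.
Since V_CE = 17 V > V_CE(sat) ≈ 0.2 V, the transistor is in the active region as assumed.

I_C ≈ 1.8 mA, V_CE ≈ 17 V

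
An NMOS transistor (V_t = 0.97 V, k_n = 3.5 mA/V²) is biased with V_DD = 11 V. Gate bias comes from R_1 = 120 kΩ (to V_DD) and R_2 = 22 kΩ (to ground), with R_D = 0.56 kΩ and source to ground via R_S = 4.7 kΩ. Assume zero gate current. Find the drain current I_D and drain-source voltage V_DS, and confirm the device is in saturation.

I_D ≈ 0.1 mA, V_DS ≈ 10 V

V_G = V_DD·R_2/(R_1+R_2) = 11×22/142 = 1.7 V.
Assume saturation: I_D = (k_n/2)(V_GS − V_t)² with V_GS = V_G − I_D·R_S = 1.7 − 4.7·I_D.
Substituting gives 38.7·I_D² − 13.1·I_D + 0.943 = 0, with roots I_D = 0.104 or 0.234 mA.
The root I_D = 0.234 mA gives V_GS = 0.604 V ≤ V_t, so take I_D = 0.104 mA.
Then V_GS = 1.21 V and V_DS = V_DD − I_D(R_D+R_S) = 11 − 0.104×5.26 = 10.5 V.
Saturation requires V_DS ≥ V_GS − V_t = 0.244 V; 10.5 ≥ 0.244 ✓.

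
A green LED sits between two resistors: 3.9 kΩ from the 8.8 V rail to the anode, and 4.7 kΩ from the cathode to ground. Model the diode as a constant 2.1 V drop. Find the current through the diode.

The two resistors are in series with the diode, so KVL gives 8.8 = I·3.9 + 2.1 + I·4.7.
I = (8.8 − 2.1) / (3.9 + 4.7) kΩ = 6.7 / 8.6 = 0.779 mA.

I ≈ 0.78 mA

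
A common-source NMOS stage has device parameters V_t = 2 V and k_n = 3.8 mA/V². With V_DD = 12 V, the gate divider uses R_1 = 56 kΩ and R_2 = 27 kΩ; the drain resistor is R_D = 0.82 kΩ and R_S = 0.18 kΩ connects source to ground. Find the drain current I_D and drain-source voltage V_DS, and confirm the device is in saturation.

I_D ≈ 3.3 mA, V_DS ≈ 8.7 V

V_G = V_DD·R_2/(R_1+R_2) = 12×27/83 = 3.9 V.
Assume saturation: I_D = (k_n/2)(V_GS − V_t)² with V_GS = V_G − I_D·R_S = 3.9 − 0.18·I_D.
Substituting gives 0.0616·I_D² − 2.3·I_D + 6.89 = 0, with roots I_D = 3.28 or 34.1 mA.
The root I_D = 34.1 mA gives V_GS = -2.24 V ≤ V_t, so take I_D = 3.28 mA.
Then V_GS = 3.31 V and V_DS = V_DD − I_D(R_D+R_S) = 12 − 3.28×1 = 8.72 V.
Saturation requires V_DS ≥ V_GS − V_t = 1.31 V; 8.72 ≥ 1.31 ✓.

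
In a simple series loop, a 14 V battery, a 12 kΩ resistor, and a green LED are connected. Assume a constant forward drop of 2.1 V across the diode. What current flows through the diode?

I ≈ 0.99 mA

KVL around the loop: 14 = V_D + I·R = 2.1 + I × 12 kΩ.
So I = (14 − 2.1) / 12 kΩ = 11.9 / 12 = 0.992 mA.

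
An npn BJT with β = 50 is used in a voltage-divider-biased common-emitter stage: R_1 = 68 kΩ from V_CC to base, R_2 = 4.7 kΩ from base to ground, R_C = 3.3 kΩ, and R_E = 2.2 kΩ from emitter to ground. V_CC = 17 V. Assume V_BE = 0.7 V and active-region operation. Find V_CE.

Thevenize the base divider: V_Th = V_CC·R_2/(R_1+R_2) = 17×4.7/72.7 = 1.1 V, R_Th = R_1‖R_2 = 4.4 kΩ.
Base-emitter loop: V_Th = I_B·R_Th + V_BE + (β+1)I_B·R_E, so I_B = (1.1 − 0.7) / (4.4 + 51×2.2) = 0.00342 mA.
I_C = β·I_B = 50×0.00342 = 0.171 mA, and I_E = (β+1)I_B = 0.175 mA.
V_CE = V_CC − I_C·R_C − I_E·R_E = 17 − 0.171×3.3 − 0.175×2.2 = 16.1 V.
V_CE = 16.1 V > 0.2 V confirms active-region operation.

V_CE ≈ 16 V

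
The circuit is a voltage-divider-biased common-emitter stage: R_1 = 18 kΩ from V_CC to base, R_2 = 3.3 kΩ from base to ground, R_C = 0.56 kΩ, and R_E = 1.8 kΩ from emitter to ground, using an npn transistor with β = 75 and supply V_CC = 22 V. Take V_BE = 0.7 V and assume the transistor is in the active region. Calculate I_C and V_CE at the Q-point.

I_C ≈ 1.5 mA, V_CE ≈ 19 V

Thevenize the base divider: V_Th = V_CC·R_2/(R_1+R_2) = 22×3.3/21.3 = 3.41 V, R_Th = R_1‖R_2 = 2.79 kΩ.
Base-emitter loop: V_Th = I_B·R_Th + V_BE + (β+1)I_B·R_E, so I_B = (3.41 − 0.7) / (2.79 + 76×1.8) = 0.0194 mA.
I_C = β·I_B = 75×0.0194 = 1.46 mA, and I_E = (β+1)I_B = 1.47 mA.
V_CE = V_CC − I_C·R_C − I_E·R_E = 22 − 1.46×0.56 − 1.47×1.8 = 18.5 V.
V_CE = 18.5 V > 0.2 V confirms active-region operation.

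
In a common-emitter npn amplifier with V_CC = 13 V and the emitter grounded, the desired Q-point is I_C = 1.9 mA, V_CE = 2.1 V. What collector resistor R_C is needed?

Collector loop: V_CC = I_C·R_C + V_CE.
R_C = (V_CC − V_CE)/I_C = (13 − 2.1)/1.9 = 5.74 kΩ.

R_C ≈ 5.7 kΩ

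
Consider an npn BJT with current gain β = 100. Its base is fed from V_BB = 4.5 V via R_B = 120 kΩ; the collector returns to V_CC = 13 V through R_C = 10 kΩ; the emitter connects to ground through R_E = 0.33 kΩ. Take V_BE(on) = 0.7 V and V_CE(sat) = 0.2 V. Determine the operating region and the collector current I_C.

saturation; I_C ≈ 1.2 mA

Assume active: I_B = (4.5 − 0.7)/(120 + 101×0.33) = 0.0248 mA, I_C = β·I_B = 2.48 mA.
Then V_CE = 13 − 2.48×10 − 2.5×0.33 = -12.6 V < 0.2 V — the active assumption fails.
Re-solve with V_CE = 0.2 V. KCL at the emitter: V_E/R_E = (V_BB−0.7−V_E)/R_B + (V_CC−0.2−V_E)/R_C, giving V_E = 0.418 V.
I_C = (V_CC − 0.2 − V_E)/R_C = (12.8 − 0.418)/10 = 1.24 mA.
Check: I_B = (3.8 − 0.418)/120 = 0.0282 mA, and β·I_B = 2.82 mA > I_C, confirming saturation.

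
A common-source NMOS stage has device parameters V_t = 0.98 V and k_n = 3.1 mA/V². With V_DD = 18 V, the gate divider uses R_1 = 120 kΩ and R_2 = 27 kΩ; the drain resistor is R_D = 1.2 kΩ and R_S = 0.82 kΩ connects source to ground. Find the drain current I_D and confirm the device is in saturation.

I_D ≈ 1.6 mA

V_G = V_DD·R_2/(R_1+R_2) = 18×27/147 = 3.31 V.
Assume saturation: I_D = (k_n/2)(V_GS − V_t)² with V_GS = V_G − I_D·R_S = 3.31 − 0.82·I_D.
Substituting gives 1.04·I_D² − 6.91·I_D + 8.39 = 0, with roots I_D = 1.6 or 5.03 mA.
The root I_D = 5.03 mA gives V_GS = -0.822 V ≤ V_t, so take I_D = 1.6 mA.
Then V_GS = 2 V and V_DS = V_DD − I_D(R_D+R_S) = 18 − 1.6×2.02 = 14.8 V.
Saturation requires V_DS ≥ V_GS − V_t = 1.02 V; 14.8 ≥ 1.02 ✓.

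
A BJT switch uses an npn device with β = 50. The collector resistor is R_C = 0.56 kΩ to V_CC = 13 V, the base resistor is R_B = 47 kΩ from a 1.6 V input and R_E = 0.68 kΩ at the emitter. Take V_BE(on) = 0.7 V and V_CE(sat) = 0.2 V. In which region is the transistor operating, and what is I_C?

Assume active. Base-emitter loop: I_B = (V_BB − V_BE)/(R_B + (β+1)R_E) = (1.6 − 0.7)/(47 + 51×0.68) = 0.011 mA.
I_C = β·I_B = 50×0.011 = 0.551 mA.
V_CE = V_CC − I_C·R_C − I_E·R_E = 13 − 0.551×0.56 − 0.562×0.68 = 12.3 V > V_CE(sat), so the active-region assumption holds.

active; I_C ≈ 0.55 mA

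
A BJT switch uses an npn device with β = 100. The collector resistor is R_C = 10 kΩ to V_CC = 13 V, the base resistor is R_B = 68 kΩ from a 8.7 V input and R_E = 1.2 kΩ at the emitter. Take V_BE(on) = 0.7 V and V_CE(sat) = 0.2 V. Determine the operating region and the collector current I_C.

Assume active: I_B = (8.7 − 0.7)/(68 + 101×1.2) = 0.0423 mA, I_C = β·I_B = 4.23 mA.
Then V_CE = 13 − 4.23×10 − 4.27×1.2 = -34.4 V < 0.2 V — the active assumption fails.
Re-solve with V_CE = 0.2 V. KCL at the emitter: V_E/R_E = (V_BB−0.7−V_E)/R_B + (V_CC−0.2−V_E)/R_C, giving V_E = 1.47 V.
I_C = (V_CC − 0.2 − V_E)/R_C = (12.8 − 1.47)/10 = 1.13 mA.
Check: I_B = (8 − 1.47)/68 = 0.096 mA, and β·I_B = 9.6 mA > I_C, confirming saturation.

saturation; I_C ≈ 1.1 mA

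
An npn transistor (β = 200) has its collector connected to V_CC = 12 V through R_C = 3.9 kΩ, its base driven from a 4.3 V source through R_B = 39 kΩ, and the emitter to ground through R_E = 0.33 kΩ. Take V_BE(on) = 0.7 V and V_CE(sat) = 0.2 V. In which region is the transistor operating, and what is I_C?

saturation; I_C ≈ 2.8 mA

Assume active: I_B = (4.3 − 0.7)/(39 + 201×0.33) = 0.0342 mA, I_C = β·I_B = 6.84 mA.
Then V_CE = 12 − 6.84×3.9 − 6.87×0.33 = -16.9 V < 0.2 V — the active assumption fails.
Re-solve with V_CE = 0.2 V. KCL at the emitter: V_E/R_E = (V_BB−0.7−V_E)/R_B + (V_CC−0.2−V_E)/R_C, giving V_E = 0.941 V.
I_C = (V_CC − 0.2 − V_E)/R_C = (11.8 − 0.941)/3.9 = 2.78 mA.
Check: I_B = (3.6 − 0.941)/39 = 0.0682 mA, and β·I_B = 13.6 mA > I_C, confirming saturation.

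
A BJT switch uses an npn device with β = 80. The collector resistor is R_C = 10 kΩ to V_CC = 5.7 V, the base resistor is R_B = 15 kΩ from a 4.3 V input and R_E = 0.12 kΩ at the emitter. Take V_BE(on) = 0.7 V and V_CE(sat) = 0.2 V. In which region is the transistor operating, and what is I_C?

saturation; I_C ≈ 0.54 mA

Assume active: I_B = (4.3 − 0.7)/(15 + 81×0.12) = 0.146 mA, I_C = β·I_B = 11.7 mA.
Then V_CE = 5.7 − 11.7×10 − 11.8×0.12 = -112 V < 0.2 V — the active assumption fails.
Re-solve with V_CE = 0.2 V. KCL at the emitter: V_E/R_E = (V_BB−0.7−V_E)/R_B + (V_CC−0.2−V_E)/R_C, giving V_E = 0.0929 V.
I_C = (V_CC − 0.2 − V_E)/R_C = (5.5 − 0.0929)/10 = 0.541 mA.
Check: I_B = (3.6 − 0.0929)/15 = 0.234 mA, and β·I_B = 18.7 mA > I_C, confirming saturation.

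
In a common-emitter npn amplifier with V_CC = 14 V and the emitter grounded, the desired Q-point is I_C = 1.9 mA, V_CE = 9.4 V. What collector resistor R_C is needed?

R_C ≈ 2.4 kΩ

Collector loop: V_CC = I_C·R_C + V_CE.
R_C = (V_CC − V_CE)/I_C = (14 − 9.4)/1.9 = 2.42 kΩ.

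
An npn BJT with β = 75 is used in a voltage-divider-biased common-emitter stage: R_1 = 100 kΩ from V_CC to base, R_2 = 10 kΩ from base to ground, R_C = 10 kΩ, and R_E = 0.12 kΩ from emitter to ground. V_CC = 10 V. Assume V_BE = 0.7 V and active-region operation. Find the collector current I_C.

I_C ≈ 0.86 mA

Thevenize the base divider: V_Th = V_CC·R_2/(R_1+R_2) = 10×10/110 = 0.909 V, R_Th = R_1‖R_2 = 9.09 kΩ.
Base-emitter loop: V_Th = I_B·R_Th + V_BE + (β+1)I_B·R_E, so I_B = (0.909 − 0.7) / (9.09 + 76×0.12) = 0.0115 mA.
I_C = β·I_B = 75×0.0115 = 0.861 mA, and I_E = (β+1)I_B = 0.873 mA.
V_CE = V_CC − I_C·R_C − I_E·R_E = 10 − 0.861×10 − 0.873×0.12 = 1.28 V.
V_CE = 1.28 V > 0.2 V confirms active-region operation.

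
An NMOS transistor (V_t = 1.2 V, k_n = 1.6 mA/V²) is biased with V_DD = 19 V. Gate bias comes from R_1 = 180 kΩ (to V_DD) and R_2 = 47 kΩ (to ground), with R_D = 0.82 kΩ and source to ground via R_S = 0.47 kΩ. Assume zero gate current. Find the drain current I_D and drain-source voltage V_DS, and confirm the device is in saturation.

I_D ≈ 2.2 mA, V_DS ≈ 16 V

V_G = V_DD·R_2/(R_1+R_2) = 19×47/227 = 3.93 V.
Assume saturation: I_D = (k_n/2)(V_GS − V_t)² with V_GS = V_G − I_D·R_S = 3.93 − 0.47·I_D.
Substituting gives 0.177·I_D² − 3.06·I_D + 5.98 = 0, with roots I_D = 2.25 or 15 mA.
The root I_D = 15 mA gives V_GS = -3.14 V ≤ V_t, so take I_D = 2.25 mA.
Then V_GS = 2.88 V and V_DS = V_DD − I_D(R_D+R_S) = 19 − 2.25×1.29 = 16.1 V.
Saturation requires V_DS ≥ V_GS − V_t = 1.68 V; 16.1 ≥ 1.68 ✓.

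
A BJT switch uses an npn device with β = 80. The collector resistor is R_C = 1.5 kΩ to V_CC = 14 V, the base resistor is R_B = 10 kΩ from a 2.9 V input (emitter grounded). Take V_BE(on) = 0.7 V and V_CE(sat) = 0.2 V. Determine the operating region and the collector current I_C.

Assume active: I_B = (2.9 − 0.7)/10 = 0.22 mA, giving I_C = β·I_B = 17.6 mA.
But then V_CE = 14 − 17.6×1.5 = -12.4 V < V_CE(sat) = 0.2 V — impossible in the active region.
So the transistor is saturated. With V_CE = 0.2 V, I_C = (V_CC − 0.2)/R_C = 13.8/1.5 = 9.2 mA.
Check: β·I_B = 17.6 mA > I_C = 9.2 mA, confirming saturation.

saturation; I_C ≈ 9.2 mA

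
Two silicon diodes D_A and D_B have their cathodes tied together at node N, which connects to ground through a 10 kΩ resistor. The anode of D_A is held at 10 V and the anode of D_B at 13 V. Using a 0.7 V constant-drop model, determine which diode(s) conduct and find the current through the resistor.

Only D_B conducts; I_R ≈ 1.2 mA

Assume both conduct. Then node N would need to be at both 10−0.7 = 9.3 V and 13−0.7 = 12.3 V, which is impossible.
Assume only D_B conducts: V_N = 13 − 0.7 = 12.3 V, so I_R = 12.3/10 = 1.23 mA.
Check D_A: its anode-to-cathode voltage is 10 − 12.3 = -2.3 V < 0.7 V, so it is off. The assumption is consistent.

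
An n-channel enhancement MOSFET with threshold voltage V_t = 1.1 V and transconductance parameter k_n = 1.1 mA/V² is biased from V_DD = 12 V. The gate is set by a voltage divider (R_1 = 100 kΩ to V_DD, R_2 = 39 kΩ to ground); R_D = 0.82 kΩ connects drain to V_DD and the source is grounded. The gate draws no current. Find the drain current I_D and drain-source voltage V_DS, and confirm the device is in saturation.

V_G = V_DD·R_2/(R_1+R_2) = 12×39/139 = 3.37 V. With the source grounded, V_GS = V_G = 3.37 V.
Assume saturation: I_D = (k_n/2)(V_GS − V_t)² = (1.1/2)×(3.37 − 1.1)² = 0.55×2.27² = 2.83 mA.
V_DS = V_DD − I_D·R_D = 12 − 2.83×0.82 = 9.68 V.
Saturation requires V_DS ≥ V_GS − V_t = 2.27 V; 9.68 ≥ 2.27 ✓.

I_D ≈ 2.8 mA, V_DS ≈ 9.7 V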